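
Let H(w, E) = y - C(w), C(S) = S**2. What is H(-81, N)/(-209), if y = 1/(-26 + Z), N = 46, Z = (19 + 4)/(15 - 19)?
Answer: 833251/26543 ≈ 31.392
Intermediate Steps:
Z = -23/4 (Z = 23/(-4) = 23*(-1/4) = -23/4 ≈ -5.7500)
y = -4/127 (y = 1/(-26 - 23/4) = 1/(-127/4) = -4/127 ≈ -0.031496)
H(w, E) = -4/127 - w**2
H(-81, N)/(-209) = (-4/127 - 1*(-81)**2)/(-209) = (-4/127 - 1*6561)*(-1/209) = (-4/127 - 6561)*(-1/209) = -833251/127*(-1/209) = 833251/26543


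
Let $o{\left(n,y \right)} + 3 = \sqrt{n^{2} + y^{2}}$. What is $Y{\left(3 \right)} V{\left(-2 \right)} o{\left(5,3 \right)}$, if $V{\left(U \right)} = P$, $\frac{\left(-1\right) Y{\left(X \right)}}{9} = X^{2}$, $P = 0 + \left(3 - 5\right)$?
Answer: $-486 + 162 \sqrt{34} \approx 458.61$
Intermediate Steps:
$P = -2$ ($P = 0 + \left(3 - 5\right) = 0 - 2 = -2$)
$Y{\left(X \right)} = - 9 X^{2}$
$V{\left(U \right)} = -2$
$o{\left(n,y \right)} = -3 + \sqrt{n^{2} + y^{2}}$
$Y{\left(3 \right)} V{\left(-2 \right)} o{\left(5,3 \right)} = - 9 \cdot 3^{2} \left(-2\right) \left(-3 + \sqrt{5^{2} + 3^{2}}\right) = \left(-9\right) 9 \left(-2\right) \left(-3 + \sqrt{25 + 9}\right) = \left(-81\right) \left(-2\right) \left(-3 + \sqrt{34}\right) = 162 \left(-3 + \sqrt{34}\right) = -486 + 162 \sqrt{34}$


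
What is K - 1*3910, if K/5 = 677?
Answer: -525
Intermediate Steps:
K = 3385 (K = 5*677 = 3385)
K - 1*3910 = 3385 - 1*3910 = 3385 - 3910 = -525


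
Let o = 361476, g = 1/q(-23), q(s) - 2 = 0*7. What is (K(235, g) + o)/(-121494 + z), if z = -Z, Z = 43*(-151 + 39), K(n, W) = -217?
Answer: -361259/116678 ≈ -3.0962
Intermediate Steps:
q(s) = 2 (q(s) = 2 + 0*7 = 2 + 0 = 2)
g = 1/2 ≈ 0.50000
Z = -4816 (Z = 43*(-112) = -4816)
z = 4816 (z = -1*(-4816) = 4816)
(K(235, g) + o)/(-121494 + z) = (-217 + 361476)/(-121494 + 4816) = 361259/(-116678) = 361259*(-1/116678) = -361259/116678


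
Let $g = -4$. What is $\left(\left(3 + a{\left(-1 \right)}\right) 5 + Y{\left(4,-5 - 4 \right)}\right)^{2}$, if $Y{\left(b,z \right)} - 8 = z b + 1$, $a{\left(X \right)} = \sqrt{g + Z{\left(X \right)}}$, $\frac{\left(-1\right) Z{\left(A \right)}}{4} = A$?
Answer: $144$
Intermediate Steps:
$Z{\left(A \right)} = - 4 A$
$a{\left(X \right)} = \sqrt{-4 - 4 X}$
$Y{\left(b,z \right)} = 9 + b z$ ($Y{\left(b,z \right)} = 8 + \left(z b + 1\right) = 8 + \left(b z + 1\right) = 8 + \left(1 + b z\right) = 9 + b z$)
$\left(\left(3 + a{\left(-1 \right)}\right) 5 + Y{\left(4,-5 - 4 \right)}\right)^{2} = \left(\left(3 + 2 \sqrt{-1 - -1}\right) 5 + \left(9 + 4 \left(-5 - 4\right)\right)\right)^{2} = \left(\left(3 + 2 \sqrt{-1 + 1}\right) 5 + \left(9 + 4 \left(-9\right)\right)\right)^{2} = \left(\left(3 + 2 \sqrt{0}\right) 5 + \left(9 - 36\right)\right)^{2} = \left(\left(3 + 2 \cdot 0\right) 5 - 27\right)^{2} = \left(\left(3 + 0\right) 5 - 27\right)^{2} = \left(3 \cdot 5 - 27\right)^{2} = \left(15 - 27\right)^{2} = \left(-12\right)^{2} = 144$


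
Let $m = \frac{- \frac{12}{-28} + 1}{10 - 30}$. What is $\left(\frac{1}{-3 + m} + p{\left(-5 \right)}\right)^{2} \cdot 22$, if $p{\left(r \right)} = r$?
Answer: $\frac{1153702}{1849} \approx 623.96$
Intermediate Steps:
$m = - \frac{1}{14}$ ($m = \frac{\left(-12\right) \left(- \frac{1}{28}\right) + 1}{-20} = \left(\frac{3}{7} + 1\right) \left(- \frac{1}{20}\right) = \frac{10}{7} \left(- \frac{1}{20}\right) = - \frac{1}{14} \approx -0.071429$)
$\left(\frac{1}{-3 + m} + p{\left(-5 \right)}\right)^{2} \cdot 22 = \left(\frac{1}{-3 - \frac{1}{14}} - 5\right)^{2} \cdot 22 = \left(\frac{1}{- \frac{43}{14}} - 5\right)^{2} \cdot 22 = \left(- \frac{14}{43} - 5\right)^{2} \cdot 22 = \left(- \frac{229}{43}\right)^{2} \cdot 22 = \frac{52441}{1849} \cdot 22 = \frac{1153702}{1849}$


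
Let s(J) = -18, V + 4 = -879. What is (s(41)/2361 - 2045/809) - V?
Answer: 560576820/636683 ≈ 880.46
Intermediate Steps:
V = -883 (V = -4 - 879 = -883)
(s(41)/2361 - 2045/809) - V = (-18/2361 - 2045/809) - 1*(-883) = (-18*1/2361 - 2045*1/809) + 883 = (-6/787 - 2045/809) + 883 = -1614269/636683 + 883 = 560576820/636683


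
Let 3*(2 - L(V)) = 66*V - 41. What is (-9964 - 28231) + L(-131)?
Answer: -105892/3 ≈ -35297.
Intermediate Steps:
L(V) = 47/3 - 22*V (L(V) = 2 - (66*V - 41)/3 = 2 - (-41 + 66*V)/3 = 2 + (41/3 - 22*V) = 47/3 - 22*V)
(-9964 - 28231) + L(-131) = (-9964 - 28231) + (47/3 - 22*(-131)) = -38195 + (47/3 + 2882) = -38195 + 8693/3 = -105892/3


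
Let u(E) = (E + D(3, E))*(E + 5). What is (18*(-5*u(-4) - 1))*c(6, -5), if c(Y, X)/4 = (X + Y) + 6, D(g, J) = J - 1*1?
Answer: 22176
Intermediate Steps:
D(g, J) = -1 + J (D(g, J) = J - 1 = -1 + J)
c(Y, X) = 24 + 4*X + 4*Y (c(Y, X) = 4*((X + Y) + 6) = 4*(6 + X + Y) = 24 + 4*X + 4*Y)
u(E) = (-1 + 2*E)*(5 + E) (u(E) = (E + (-1 + E))*(E + 5) = (-1 + 2*E)*(5 + E))
(18*(-5*u(-4) - 1))*c(6, -5) = (18*(-5*(-5 + 2*(-4)² + 9*(-4)) - 1))*(24 + 4*(-5) + 4*6) = (18*(-5*(-5 + 2*16 - 36) - 1))*(24 - 20 + 24) = (18*(-5*(-5 + 32 - 36) - 1))*28 = (18*(-5*(-9) - 1))*28 = (18*(45 - 1))*28 = (18*44)*28 = 792*28 = 22176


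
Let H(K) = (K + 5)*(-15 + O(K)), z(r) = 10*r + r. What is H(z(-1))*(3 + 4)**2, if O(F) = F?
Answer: 7644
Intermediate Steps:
z(r) = 11*r
H(K) = (-15 + K)*(5 + K) (H(K) = (K + 5)*(-15 + K) = (5 + K)*(-15 + K) = (-15 + K)*(5 + K))
H(z(-1))*(3 + 4)**2 = (-75 + (11*(-1))**2 - 110*(-1))*(3 + 4)**2 = (-75 + (-11)**2 - 10*(-11))*7**2 = (-75 + 121 + 110)*49 = 156*49 = 7644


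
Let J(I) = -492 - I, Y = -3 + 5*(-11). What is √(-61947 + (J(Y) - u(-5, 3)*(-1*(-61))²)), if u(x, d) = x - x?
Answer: I*√62381 ≈ 249.76*I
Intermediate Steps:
Y = -58 (Y = -3 - 55 = -58)
u(x, d) = 0
√(-61947 + (J(Y) - u(-5, 3)*(-1*(-61))²)) = √(-61947 + ((-492 - 1*(-58)) - 0*(-1*(-61))²)) = √(-61947 + ((-492 + 58) - 0*61²)) = √(-61947 + (-434 - 0*3721)) = √(-61947 + (-434 - 1*0)) = √(-61947 + (-434 + 0)) = √(-61947 - 434) = √(-62381) = I*√62381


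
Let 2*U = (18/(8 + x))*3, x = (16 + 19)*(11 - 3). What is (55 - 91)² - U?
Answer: 41469/32 ≈ 1295.9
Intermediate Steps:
x = 280 (x = 35*8 = 280)
U = 3/32 (U = ((18/(8 + 280))*3)/2 = ((18/288)*3)/2 = (((1/288)*18)*3)/2 = ((1/16)*3)/2 = (½)*(3/16) = 3/32 ≈ 0.093750)
(55 - 91)² - U = (55 - 91)² - 1*3/32 = (-36)² - 3/32 = 1296 - 3/32 = 41469/32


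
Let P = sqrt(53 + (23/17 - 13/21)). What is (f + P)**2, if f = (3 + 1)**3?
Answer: (22848 + sqrt(6848331))**2/127449 ≈ 5088.0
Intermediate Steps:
f = 64 (f = 4**3 = 64)
P = sqrt(6848331)/357 (P = sqrt(53 + (23*(1/17) - 13*1/21)) = sqrt(53 + (23/17 - 13/21)) = sqrt(53 + 262/357) = sqrt(19183/357) = sqrt(6848331)/357 ≈ 7.3303)
(f + P)**2 = (64 + sqrt(6848331)/357)**2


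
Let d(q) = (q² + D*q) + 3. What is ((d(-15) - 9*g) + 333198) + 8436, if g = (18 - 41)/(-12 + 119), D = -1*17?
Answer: 36606726/107 ≈ 3.4212e+5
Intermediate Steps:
D = -17
g = -23/107 ≈ -0.21495
d(q) = 3 + q² - 17*q (d(q) = (q² - 17*q) + 3 = 3 + q² - 17*q)
((d(-15) - 9*g) + 333198) + 8436 = (((3 + (-15)² - 17*(-15)) - 9*(-23/107)) + 333198) + 8436 = (((3 + 225 + 255) + 207/107) + 333198) + 8436 = ((483 + 207/107) + 333198) + 8436 = (51888/107 + 333198) + 8436 = 35704074/107 + 8436 = 36606726/107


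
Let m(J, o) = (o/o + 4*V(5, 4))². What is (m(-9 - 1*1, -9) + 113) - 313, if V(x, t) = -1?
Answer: -191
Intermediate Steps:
m(J, o) = 9 (m(J, o) = (o/o + 4*(-1))² = (1 - 4)² = (-3)² = 9)
(m(-9 - 1*1, -9) + 113) - 313 = (9 + 113) - 313 = 122 - 313 = -191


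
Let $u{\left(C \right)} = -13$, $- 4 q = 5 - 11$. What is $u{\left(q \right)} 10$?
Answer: $-130$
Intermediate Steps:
$q = \frac{3}{2}$ ($q = - \frac{5 - 11}{4} = \left(- \frac{1}{4}\right) \left(-6\right) = \frac{3}{2} \approx 1.5$)
$u{\left(q \right)} 10 = \left(-13\right) 10 = -130$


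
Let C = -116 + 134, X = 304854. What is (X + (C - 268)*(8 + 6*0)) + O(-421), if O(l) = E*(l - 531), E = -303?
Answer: 591310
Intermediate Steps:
C = 18
O(l) = 160893 - 303*l (O(l) = -303*(l - 531) = -303*(-531 + l) = 160893 - 303*l)
(X + (C - 268)*(8 + 6*0)) + O(-421) = (304854 + (18 - 268)*(8 + 6*0)) + (160893 - 303*(-421)) = (304854 - 250*(8 + 0)) + (160893 + 127563) = (304854 - 250*8) + 288456 = (304854 - 2000) + 288456 = 302854 + 288456 = 591310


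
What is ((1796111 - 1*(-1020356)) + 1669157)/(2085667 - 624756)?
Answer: 4485624/1460911 ≈ 3.0704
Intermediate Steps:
((1796111 - 1*(-1020356)) + 1669157)/(2085667 - 624756) = ((1796111 + 1020356) + 1669157)/1460911 = (2816467 + 1669157)*(1/1460911) = 4485624*(1/1460911) = 4485624/1460911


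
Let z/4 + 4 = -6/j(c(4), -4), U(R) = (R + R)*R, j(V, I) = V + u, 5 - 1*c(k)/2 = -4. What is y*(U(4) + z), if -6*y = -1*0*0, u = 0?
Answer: 0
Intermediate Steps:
c(k) = 18 (c(k) = 10 - 2*(-4) = 10 + 8 = 18)
j(V, I) = V (j(V, I) = V + 0 = V)
y = 0 (y = -(-1*0)*0/6 = -0*0 = -1/6*0 = 0)
U(R) = 2*R**2 (U(R) = (2*R)*R = 2*R**2)
z = -52/3 (z = -16 + 4*(-6/18) = -16 + 4*(-6*1/18) = -16 + 4*(-1/3) = -16 - 4/3 = -52/3 ≈ -17.333)
y*(U(4) + z) = 0*(2*4**2 - 52/3) = 0*(2*16 - 52/3) = 0*(32 - 52/3) = 0*(44/3) = 0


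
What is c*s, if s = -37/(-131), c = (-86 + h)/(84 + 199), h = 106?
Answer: 740/37073 ≈ 0.019961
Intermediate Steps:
c = 20/283 (c = (-86 + 106)/(84 + 199) = 20/283 ≈ 0.070671)
s = 37/131 (s = -37*(-1/131) = 37/131 ≈ 0.28244)
c*s = (20/283)*(37/131) = 740/37073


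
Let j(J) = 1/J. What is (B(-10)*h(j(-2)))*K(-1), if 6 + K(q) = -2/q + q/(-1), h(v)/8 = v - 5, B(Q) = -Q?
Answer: 1320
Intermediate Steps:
j(J) = 1/J
h(v) = -40 + 8*v (h(v) = 8*(v - 5) = 8*(-5 + v) = -40 + 8*v)
K(q) = -6 - q - 2/q (K(q) = -6 + (-2/q + q/(-1)) = -6 + (-2/q + q*(-1)) = -6 + (-2/q - q) = -6 + (-q - 2/q) = -6 - q - 2/q)
(B(-10)*h(j(-2)))*K(-1) = ((-1*(-10))*(-40 + 8/(-2)))*(-6 - 1*(-1) - 2/(-1)) = (10*(-40 + 8*(-1/2)))*(-6 + 1 - 2*(-1)) = (10*(-40 - 4))*(-6 + 1 + 2) = (10*(-44))*(-3) = -440*(-3) = 1320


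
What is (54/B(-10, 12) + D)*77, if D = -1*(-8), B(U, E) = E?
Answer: 1925/2 ≈ 962.50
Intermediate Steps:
D = 8
(54/B(-10, 12) + D)*77 = (54/12 + 8)*77 = (54*(1/12) + 8)*77 = (9/2 + 8)*77 = (25/2)*77 = 1925/2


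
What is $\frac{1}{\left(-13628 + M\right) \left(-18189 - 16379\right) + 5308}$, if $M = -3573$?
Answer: $\frac{1}{594609476} \approx 1.6818 \cdot 10^{-9}$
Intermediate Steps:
$\frac{1}{\left(-13628 + M\right) \left(-18189 - 16379\right) + 5308} = \frac{1}{\left(-13628 - 3573\right) \left(-18189 - 16379\right) + 5308} = \frac{1}{\left(-17201\right) \left(-34568\right) + 5308} = \frac{1}{594604168 + 5308} = \frac{1}{594609476}$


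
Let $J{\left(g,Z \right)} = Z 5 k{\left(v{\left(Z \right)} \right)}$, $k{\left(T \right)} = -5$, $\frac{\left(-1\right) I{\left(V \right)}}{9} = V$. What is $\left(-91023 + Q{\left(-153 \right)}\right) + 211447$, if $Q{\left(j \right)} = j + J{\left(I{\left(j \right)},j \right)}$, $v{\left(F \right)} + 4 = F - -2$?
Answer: $124096$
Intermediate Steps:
$I{\left(V \right)} = - 9 V$
$v{\left(F \right)} = -2 + F$ ($v{\left(F \right)} = -4 + \left(F - -2\right) = -4 + \left(F + 2\right) = -4 + \left(2 + F\right) = -2 + F$)
$J{\left(g,Z \right)} = - 25 Z$ ($J{\left(g,Z \right)} = Z 5 \left(-5\right) = 5 Z \left(-5\right) = - 25 Z$)
$Q{\left(j \right)} = - 24 j$ ($Q{\left(j \right)} = j - 25 j = - 24 j$)
$\left(-91023 + Q{\left(-153 \right)}\right) + 211447 = \left(-91023 - -3672\right) + 211447 = \left(-91023 + 3672\right) + 211447 = -87351 + 211447 = 124096$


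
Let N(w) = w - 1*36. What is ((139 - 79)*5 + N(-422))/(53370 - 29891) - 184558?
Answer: -4333237440/23479 ≈ -1.8456e+5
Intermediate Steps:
N(w) = -36 + w (N(w) = w - 36 = -36 + w)
((139 - 79)*5 + N(-422))/(53370 - 29891) - 184558 = ((139 - 79)*5 + (-36 - 422))/(53370 - 29891) - 184558 = (60*5 - 458)/23479 - 184558 = (300 - 458)*(1/23479) - 184558 = -158*1/23479 - 184558 = -158/23479 - 184558 = -4333237440/23479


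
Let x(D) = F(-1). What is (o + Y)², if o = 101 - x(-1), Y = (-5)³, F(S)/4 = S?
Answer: 400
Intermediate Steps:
F(S) = 4*S
x(D) = -4 (x(D) = 4*(-1) = -4)
Y = -125
o = 105 (o = 101 - 1*(-4) = 101 + 4 = 105)
(o + Y)² = (105 - 125)² = (-20)² = 400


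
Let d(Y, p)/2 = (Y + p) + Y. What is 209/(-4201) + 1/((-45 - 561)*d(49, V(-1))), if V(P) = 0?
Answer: -24828385/498977976 ≈ -0.049758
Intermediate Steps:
d(Y, p) = 2*p + 4*Y (d(Y, p) = 2*((Y + p) + Y) = 2*(p + 2*Y) = 2*p + 4*Y)
209/(-4201) + 1/((-45 - 561)*d(49, V(-1))) = 209/(-4201) + 1/((-45 - 561)*(2*0 + 4*49)) = 209*(-1/4201) + 1/((-606)*(0 + 196)) = -209/4201 - 1/606/196 = -209/4201 - 1/606*1/196 = -209/4201 - 1/118776 = -24828385/498977976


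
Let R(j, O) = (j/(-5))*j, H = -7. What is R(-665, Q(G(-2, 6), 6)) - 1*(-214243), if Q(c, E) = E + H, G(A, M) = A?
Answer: 125798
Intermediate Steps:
Q(c, E) = -7 + E (Q(c, E) = E - 7 = -7 + E)
R(j, O) = -j²/5 (R(j, O) = (j*(-⅕))*j = (-j/5)*j = -j²/5)
R(-665, Q(G(-2, 6), 6)) - 1*(-214243) = -⅕*(-665)² - 1*(-214243) = -⅕*442225 + 214243 = -88445 + 214243 = 125798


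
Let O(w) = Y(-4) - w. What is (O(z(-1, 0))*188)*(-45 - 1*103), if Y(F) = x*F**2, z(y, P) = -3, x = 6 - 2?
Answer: -1864208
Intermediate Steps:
x = 4
Y(F) = 4*F**2
O(w) = 64 - w (O(w) = 4*(-4)**2 - w = 4*16 - w = 64 - w)
(O(z(-1, 0))*188)*(-45 - 1*103) = ((64 - 1*(-3))*188)*(-45 - 1*103) = ((64 + 3)*188)*(-45 - 103) = (67*188)*(-148) = 12596*(-148) = -1864208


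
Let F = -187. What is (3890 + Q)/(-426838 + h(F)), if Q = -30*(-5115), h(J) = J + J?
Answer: -39335/106803 ≈ -0.36829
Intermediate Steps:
h(J) = 2*J
Q = 153450
(3890 + Q)/(-426838 + h(F)) = (3890 + 153450)/(-426838 + 2*(-187)) = 157340/(-426838 - 374) = 157340/(-427212) = 157340*(-1/427212) = -39335/106803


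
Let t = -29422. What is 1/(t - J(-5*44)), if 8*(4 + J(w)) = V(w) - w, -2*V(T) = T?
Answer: -4/117837 ≈ -3.3945e-5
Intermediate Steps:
V(T) = -T/2
J(w) = -4 - 3*w/16 (J(w) = -4 + (-w/2 - w)/8 = -4 + (-3*w/2)/8 = -4 - 3*w/16)
1/(t - J(-5*44)) = 1/(-29422 - (-4 - (-15)*44/16)) = 1/(-29422 - (-4 - 3/16*(-220))) = 1/(-29422 - (-4 + 165/4)) = 1/(-29422 - 1*149/4) = 1/(-29422 - 149/4) = 1/(-117837/4) = -4/117837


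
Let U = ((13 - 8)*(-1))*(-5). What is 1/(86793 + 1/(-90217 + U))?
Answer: 90192/7828034255 ≈ 1.1522e-5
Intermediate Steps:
U = 25 (U = (5*(-1))*(-5) = -5*(-5) = 25)
1/(86793 + 1/(-90217 + U)) = 1/(86793 + 1/(-90217 + 25)) = 1/(86793 + 1/(-90192)) = 1/(86793 - 1/90192) = 1/(7828034255/90192) = 90192/7828034255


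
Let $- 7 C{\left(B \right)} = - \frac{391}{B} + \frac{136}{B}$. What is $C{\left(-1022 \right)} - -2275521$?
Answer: $\frac{16279076979}{7154} \approx 2.2755 \cdot 10^{6}$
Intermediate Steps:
$C{\left(B \right)} = \frac{255}{7 B}$ ($C{\left(B \right)} = - \frac{- \frac{391}{B} + \frac{136}{B}}{7} = - \frac{\left(-255\right) \frac{1}{B}}{7} = \frac{255}{7 B}$)
$C{\left(-1022 \right)} - -2275521 = \frac{255}{7 \left(-1022\right)} - -2275521 = \frac{255}{7} \left(- \frac{1}{1022}\right) + 2275521 = - \frac{255}{7154} + 2275521 = \frac{16279076979}{7154}$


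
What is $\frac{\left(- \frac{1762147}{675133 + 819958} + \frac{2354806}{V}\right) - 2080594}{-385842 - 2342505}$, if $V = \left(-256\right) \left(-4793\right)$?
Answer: $\frac{1908412326316189631}{2502560758356167808} \approx 0.76258$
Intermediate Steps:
$V = 1227008$
$\frac{\left(- \frac{1762147}{675133 + 819958} + \frac{2354806}{V}\right) - 2080594}{-385842 - 2342505} = \frac{\left(- \frac{1762147}{675133 + 819958} + \frac{2354806}{1227008}\right) - 2080594}{-385842 - 2342505} = \frac{\left(- \frac{1762147}{1495091} + 2354806 \cdot \frac{1}{1227008}\right) - 2080594}{-2728347} = \left(\left(\left(-1762147\right) \frac{1}{1495091} + \frac{1177403}{613504}\right) - 2080594\right) \left(- \frac{1}{2728347}\right) = \left(\left(- \frac{1762147}{1495091} + \frac{1177403}{613504}\right) - 2080594\right) \left(- \frac{1}{2728347}\right) = \left(\frac{679240395585}{917244308864} - 2080594\right) \left(- \frac{1}{2728347}\right) = \left(- \frac{1908412326316189631}{917244308864}\right) \left(- \frac{1}{2728347}\right) = \frac{1908412326316189631}{2502560758356167808}$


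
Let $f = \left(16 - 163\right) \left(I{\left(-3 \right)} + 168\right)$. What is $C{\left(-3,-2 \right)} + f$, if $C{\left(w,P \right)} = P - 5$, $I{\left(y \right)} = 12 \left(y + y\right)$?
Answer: $-14119$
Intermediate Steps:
$I{\left(y \right)} = 24 y$ ($I{\left(y \right)} = 12 \cdot 2 y = 24 y$)
$C{\left(w,P \right)} = -5 + P$
$f = -14112$ ($f = \left(16 - 163\right) \left(24 \left(-3\right) + 168\right) = - 147 \left(-72 + 168\right) = \left(-147\right) 96 = -14112$)
$C{\left(-3,-2 \right)} + f = \left(-5 - 2\right) - 14112 = -7 - 14112 = -14119$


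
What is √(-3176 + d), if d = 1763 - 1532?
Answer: I*√2945 ≈ 54.268*I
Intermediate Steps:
d = 231
√(-3176 + d) = √(-3176 + 231) = √(-2945) = I*√2945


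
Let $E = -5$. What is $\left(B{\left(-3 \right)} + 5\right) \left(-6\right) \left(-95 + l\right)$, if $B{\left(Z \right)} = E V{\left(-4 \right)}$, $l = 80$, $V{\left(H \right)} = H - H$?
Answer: $450$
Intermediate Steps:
$V{\left(H \right)} = 0$
$B{\left(Z \right)} = 0$ ($B{\left(Z \right)} = \left(-5\right) 0 = 0$)
$\left(B{\left(-3 \right)} + 5\right) \left(-6\right) \left(-95 + l\right) = \left(0 + 5\right) \left(-6\right) \left(-95 + 80\right) = 5 \left(-6\right) \left(-15\right) = \left(-30\right) \left(-15\right) = 450$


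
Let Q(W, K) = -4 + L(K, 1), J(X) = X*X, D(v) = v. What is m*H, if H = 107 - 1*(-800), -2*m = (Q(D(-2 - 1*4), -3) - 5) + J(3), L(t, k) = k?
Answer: -907/2 ≈ -453.50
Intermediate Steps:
J(X) = X²
Q(W, K) = -3 (Q(W, K) = -4 + 1 = -3)
m = -½ (m = -((-3 - 5) + 3²)/2 = -(-8 + 9)/2 = -½*1 = -½ ≈ -0.50000)
H = 907 (H = 107 + 800 = 907)
m*H = -½*907 = -907/2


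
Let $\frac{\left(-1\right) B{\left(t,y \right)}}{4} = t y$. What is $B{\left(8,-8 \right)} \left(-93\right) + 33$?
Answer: $-23775$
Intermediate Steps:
$B{\left(t,y \right)} = - 4 t y$
$B{\left(8,-8 \right)} \left(-93\right) + 33 = \left(-4\right) 8 \left(-8\right) \left(-93\right) + 33 = 256 \left(-93\right) + 33 = -23808 + 33 = -23775$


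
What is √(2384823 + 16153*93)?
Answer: 2*√971763 ≈ 1971.6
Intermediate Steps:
√(2384823 + 16153*93) = √(2384823 + 1502229) = √3887052 = 2*√971763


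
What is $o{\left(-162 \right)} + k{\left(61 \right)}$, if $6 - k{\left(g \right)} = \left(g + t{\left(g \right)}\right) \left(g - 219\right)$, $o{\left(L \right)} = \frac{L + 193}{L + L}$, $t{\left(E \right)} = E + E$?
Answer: $\frac{9370049}{324} \approx 28920.0$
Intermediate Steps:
$t{\left(E \right)} = 2 E$
$o{\left(L \right)} = \frac{193 + L}{2 L}$
$k{\left(g \right)} = 6 - 3 g \left(-219 + g\right)$ ($k{\left(g \right)} = 6 - \left(g + 2 g\right) \left(g - 219\right) = 6 - 3 g \left(-219 + g\right)$)
$o{\left(-162 \right)} + k{\left(61 \right)} = \frac{193 - 162}{2 \left(-162\right)} + \left(6 - 3 \cdot 61^{2} + 657 \cdot 61\right) = \frac{1}{2} \left(- \frac{1}{162}\right) 31 + \left(6 - 11163 + 40077\right) = - \frac{31}{324} + \left(6 - 11163 + 40077\right) = - \frac{31}{324} + 28920 = \frac{9370049}{324}$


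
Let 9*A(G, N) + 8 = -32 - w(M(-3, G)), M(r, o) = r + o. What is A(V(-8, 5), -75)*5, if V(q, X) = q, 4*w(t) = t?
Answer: -745/36 ≈ -20.694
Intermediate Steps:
M(r, o) = o + r
w(t) = t/4
A(G, N) = -157/36 - G/36 (A(G, N) = -8/9 + (-32 - (G - 3)/4)/9 = -8/9 + (-32 - (-3 + G)/4)/9 = -8/9 + (-32 - (-3/4 + G/4))/9 = -8/9 + (-32 + (3/4 - G/4))/9 = -8/9 + (-125/4 - G/4)/9 = -8/9 + (-125/36 - G/36) = -157/36 - G/36)
A(V(-8, 5), -75)*5 = (-157/36 - 1/36*(-8))*5 = (-157/36 + 2/9)*5 = -149/36*5 = -745/36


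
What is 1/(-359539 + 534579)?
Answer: 1/175040 ≈ 5.7130e-6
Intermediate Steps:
1/(-359539 + 534579) = 1/175040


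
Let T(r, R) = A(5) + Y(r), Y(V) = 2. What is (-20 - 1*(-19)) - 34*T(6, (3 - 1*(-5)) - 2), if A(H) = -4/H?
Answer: -209/5 ≈ -41.800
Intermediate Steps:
T(r, R) = 6/5 (T(r, R) = -4/5 + 2 = -4*⅕ + 2 = -⅘ + 2 = 6/5)
(-20 - 1*(-19)) - 34*T(6, (3 - 1*(-5)) - 2) = (-20 - 1*(-19)) - 34*6/5 = (-20 + 19) - 204/5 = -1 - 204/5 = -209/5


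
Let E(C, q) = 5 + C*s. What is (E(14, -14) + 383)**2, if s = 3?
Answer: 184900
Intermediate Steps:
E(C, q) = 5 + 3*C (E(C, q) = 5 + C*3 = 5 + 3*C)
(E(14, -14) + 383)**2 = ((5 + 3*14) + 383)**2 = ((5 + 42) + 383)**2 = (47 + 383)**2 = 430**2 = 184900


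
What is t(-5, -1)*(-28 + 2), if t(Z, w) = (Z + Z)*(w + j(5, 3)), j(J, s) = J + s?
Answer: 1820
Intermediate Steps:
t(Z, w) = 2*Z*(8 + w) (t(Z, w) = (Z + Z)*(w + (5 + 3)) = (2*Z)*(w + 8) = (2*Z)*(8 + w) = 2*Z*(8 + w))
t(-5, -1)*(-28 + 2) = (2*(-5)*(8 - 1))*(-28 + 2) = (2*(-5)*7)*(-26) = -70*(-26) = 1820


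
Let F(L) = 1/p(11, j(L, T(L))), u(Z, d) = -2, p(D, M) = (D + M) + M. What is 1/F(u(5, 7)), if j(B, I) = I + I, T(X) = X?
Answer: 3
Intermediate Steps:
j(B, I) = 2*I
p(D, M) = D + 2*M
F(L) = 1/(11 + 4*L) (F(L) = 1/(11 + 2*(2*L)) = 1/(11 + 4*L))
1/F(u(5, 7)) = 1/(1/(11 + 4*(-2))) = 1/(1/(11 - 8)) = 1/(1/3) = 1/(⅓) = 3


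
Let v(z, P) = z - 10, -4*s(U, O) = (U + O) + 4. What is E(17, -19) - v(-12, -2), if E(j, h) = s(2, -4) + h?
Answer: 5/2 ≈ 2.5000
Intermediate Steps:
s(U, O) = -1 - O/4 - U/4 (s(U, O) = -((U + O) + 4)/4 = -((O + U) + 4)/4 = -(4 + O + U)/4 = -1 - O/4 - U/4)
E(j, h) = -1/2 + h (E(j, h) = (-1 - 1/4*(-4) - 1/4*2) + h = (-1 + 1 - 1/2) + h = -1/2 + h)
v(z, P) = -10 + z
E(17, -19) - v(-12, -2) = (-1/2 - 19) - (-10 - 12) = -39/2 - 1*(-22) = -39/2 + 22 = 5/2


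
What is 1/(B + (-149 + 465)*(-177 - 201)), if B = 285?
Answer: -1/119163 ≈ -8.3919e-6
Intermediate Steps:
1/(B + (-149 + 465)*(-177 - 201)) = 1/(285 + (-149 + 465)*(-177 - 201)) = 1/(285 + 316*(-378)) = 1/(285 - 119448) = 1/(-119163) = -1/119163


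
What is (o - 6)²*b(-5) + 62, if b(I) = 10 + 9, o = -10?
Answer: 4926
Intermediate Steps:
b(I) = 19
(o - 6)²*b(-5) + 62 = (-10 - 6)²*19 + 62 = (-16)²*19 + 62 = 256*19 + 62 = 4864 + 62 = 4926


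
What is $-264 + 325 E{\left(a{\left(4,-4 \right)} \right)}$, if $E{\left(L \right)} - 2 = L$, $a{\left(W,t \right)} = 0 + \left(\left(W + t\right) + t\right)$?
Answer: $-914$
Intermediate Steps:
$a{\left(W,t \right)} = W + 2 t$ ($a{\left(W,t \right)} = 0 + \left(W + 2 t\right) = W + 2 t$)
$E{\left(L \right)} = 2 + L$
$-264 + 325 E{\left(a{\left(4,-4 \right)} \right)} = -264 + 325 \left(2 + \left(4 + 2 \left(-4\right)\right)\right) = -264 + 325 \left(2 + \left(4 - 8\right)\right) = -264 + 325 \left(2 - 4\right) = -264 + 325 \left(-2\right) = -264 - 650 = -914$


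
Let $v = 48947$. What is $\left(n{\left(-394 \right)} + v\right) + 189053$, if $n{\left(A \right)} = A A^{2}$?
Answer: $-60924984$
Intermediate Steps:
$n{\left(A \right)} = A^{3}$
$\left(n{\left(-394 \right)} + v\right) + 189053 = \left(\left(-394\right)^{3} + 48947\right) + 189053 = \left(-61162984 + 48947\right) + 189053 = -61114037 + 189053 = -60924984$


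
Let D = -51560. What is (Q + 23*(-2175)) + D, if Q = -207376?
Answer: -308961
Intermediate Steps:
(Q + 23*(-2175)) + D = (-207376 + 23*(-2175)) - 51560 = (-207376 - 50025) - 51560 = -257401 - 51560 = -308961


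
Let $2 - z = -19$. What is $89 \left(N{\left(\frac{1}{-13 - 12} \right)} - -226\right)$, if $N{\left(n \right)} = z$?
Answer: $21983$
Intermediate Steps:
$z = 21$ ($z = 2 - -19 = 2 + 19 = 21$)
$N{\left(n \right)} = 21$
$89 \left(N{\left(\frac{1}{-13 - 12} \right)} - -226\right) = 89 \left(21 - -226\right) = 89 \left(21 + 226\right) = 89 \cdot 247 = 21983$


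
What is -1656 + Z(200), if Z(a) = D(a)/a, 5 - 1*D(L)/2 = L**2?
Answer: -41119/20 ≈ -2055.9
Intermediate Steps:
D(L) = 10 - 2*L**2
Z(a) = (10 - 2*a**2)/a
-1656 + Z(200) = -1656 + (-2*200 + 10/200) = -1656 + (-400 + 10*(1/200)) = -1656 + (-400 + 1/20) = -1656 - 7999/20 = -41119/20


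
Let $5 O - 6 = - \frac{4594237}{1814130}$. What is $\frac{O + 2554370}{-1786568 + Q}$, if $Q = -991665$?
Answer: $- \frac{23169802531043}{25200379161450} \approx -0.91942$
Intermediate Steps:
$O = \frac{6290543}{9070650}$ ($O = \frac{6}{5} + \frac{\left(-4594237\right) \frac{1}{1814130}}{5} = \frac{6}{5} + \frac{1}{5} \left(- \frac{4594237}{1814130}\right) = \frac{6}{5} - \frac{4594237}{9070650} = \frac{6290543}{9070650} \approx 0.69351$)
$\frac{O + 2554370}{-1786568 + Q} = \frac{\frac{6290543}{9070650} + 2554370}{-1786568 - 991665} = \frac{23169802531043}{9070650 \left(-2778233\right)} = \frac{23169802531043}{9070650} \left(- \frac{1}{2778233}\right) = - \frac{23169802531043}{25200379161450}$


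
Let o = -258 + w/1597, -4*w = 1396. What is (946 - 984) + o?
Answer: -473061/1597 ≈ -296.22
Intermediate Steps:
w = -349 (w = -¼*1396 = -349)
o = -412375/1597 (o = -258 - 349/1597 = -412375/1597 ≈ -258.22)
(946 - 984) + o = (946 - 984) - 412375/1597 = -38 - 412375/1597 = -473061/1597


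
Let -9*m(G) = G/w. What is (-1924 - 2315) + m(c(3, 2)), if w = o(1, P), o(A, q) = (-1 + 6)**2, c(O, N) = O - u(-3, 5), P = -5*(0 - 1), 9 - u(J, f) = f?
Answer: -953774/225 ≈ -4239.0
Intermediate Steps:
u(J, f) = 9 - f
P = 5 (P = -5*(-1) = 5)
c(O, N) = -4 + O (c(O, N) = O - (9 - 1*5) = O - (9 - 5) = O - 1*4 = O - 4 = -4 + O)
o(A, q) = 25 (o(A, q) = 5**2 = 25)
w = 25
m(G) = -G/225 (m(G) = -G/(9*25) = -G/225)
(-1924 - 2315) + m(c(3, 2)) = (-1924 - 2315) - (-4 + 3)/225 = -4239 - 1/225*(-1) = -4239 + 1/225 = -953774/225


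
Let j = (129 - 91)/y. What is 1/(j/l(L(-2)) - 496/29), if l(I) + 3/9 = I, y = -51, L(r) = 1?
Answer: -493/8983 ≈ -0.054881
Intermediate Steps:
l(I) = -⅓ + I
j = -38/51 (j = (129 - 91)/(-51) = 38*(-1/51) = -38/51 ≈ -0.74510)
1/(j/l(L(-2)) - 496/29) = 1/(-38/(51*(-⅓ + 1)) - 496/29) = 1/(-38/(51*⅔) - 496*1/29) = 1/(-38/51*3/2 - 496/29) = 1/(-19/17 - 496/29) = 1/(-8983/493) = -493/8983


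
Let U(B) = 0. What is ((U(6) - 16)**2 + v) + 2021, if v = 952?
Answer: 3229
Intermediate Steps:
((U(6) - 16)**2 + v) + 2021 = ((0 - 16)**2 + 952) + 2021 = ((-16)**2 + 952) + 2021 = (256 + 952) + 2021 = 1208 + 2021 = 3229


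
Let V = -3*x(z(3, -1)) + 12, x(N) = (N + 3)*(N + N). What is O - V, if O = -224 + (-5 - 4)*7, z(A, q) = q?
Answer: -311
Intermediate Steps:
x(N) = 2*N*(3 + N) (x(N) = (3 + N)*(2*N) = 2*N*(3 + N))
O = -287 (O = -224 - 9*7 = -224 - 63 = -287)
V = 24 (V = -6*(-1)*(3 - 1) + 12 = -6*(-1)*2 + 12 = -3*(-4) + 12 = 12 + 12 = 24)
O - V = -287 - 1*24 = -287 - 24 = -311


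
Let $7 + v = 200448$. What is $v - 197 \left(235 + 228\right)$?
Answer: $109230$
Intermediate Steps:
$v = 200441$ ($v = -7 + 200448 = 200441$)
$v - 197 \left(235 + 228\right) = 200441 - 197 \left(235 + 228\right) = 200441 - 197 \cdot 463 = 200441 - 91211 = 109230$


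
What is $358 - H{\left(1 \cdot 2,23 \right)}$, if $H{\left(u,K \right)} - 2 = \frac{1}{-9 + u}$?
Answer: $\frac{2493}{7} \approx 356.14$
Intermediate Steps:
$H{\left(u,K \right)} = 2 + \frac{1}{-9 + u}$
$358 - H{\left(1 \cdot 2,23 \right)} = 358 - \frac{-17 + 2 \cdot 1 \cdot 2}{-9 + 1 \cdot 2} = 358 - \frac{-17 + 2 \cdot 2}{-9 + 2} = 358 - \frac{-17 + 4}{-7} = 358 - \left(- \frac{1}{7}\right) \left(-13\right) = 358 - \frac{13}{7} = \frac{2493}{7}$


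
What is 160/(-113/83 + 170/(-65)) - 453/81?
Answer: -5309221/115857 ≈ -45.826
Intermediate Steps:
160/(-113/83 + 170/(-65)) - 453/81 = 160/(-113*1/83 + 170*(-1/65)) - 453*1/81 = 160/(-113/83 - 34/13) - 151/27 = 160/(-4291/1079) - 151/27 = 160*(-1079/4291) - 151/27 = -172640/4291 - 151/27 = -5309221/115857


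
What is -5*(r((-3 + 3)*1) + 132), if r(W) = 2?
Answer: -670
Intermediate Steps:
-5*(r((-3 + 3)*1) + 132) = -5*(2 + 132) = -5*134 = -670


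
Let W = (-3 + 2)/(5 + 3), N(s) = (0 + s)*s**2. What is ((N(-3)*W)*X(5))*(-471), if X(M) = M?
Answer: -63585/8 ≈ -7948.1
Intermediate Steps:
N(s) = s**3 (N(s) = s*s**2 = s**3)
W = -1/8 ≈ -0.12500
((N(-3)*W)*X(5))*(-471) = (((-3)**3*(-1/8))*5)*(-471) = (-27*(-1/8)*5)*(-471) = ((27/8)*5)*(-471) = (135/8)*(-471) = -63585/8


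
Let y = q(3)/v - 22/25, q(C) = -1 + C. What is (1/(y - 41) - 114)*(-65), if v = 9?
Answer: 5343735/721 ≈ 7411.6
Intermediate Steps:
y = -148/225 (y = (-1 + 3)/9 - 22/25 = 2*(⅑) - 22*1/25 = 2/9 - 22/25 = -148/225 ≈ -0.65778)
(1/(y - 41) - 114)*(-65) = (1/(-148/225 - 41) - 114)*(-65) = (1/(-9373/225) - 114)*(-65) = (-225/9373 - 114)*(-65) = -1068747/9373*(-65) = 5343735/721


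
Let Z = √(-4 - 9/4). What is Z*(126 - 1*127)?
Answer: -5*I/2 ≈ -2.5*I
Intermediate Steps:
Z = 5*I/2 (Z = √(-4 - 9*¼) = √(-4 - 9/4) = √(-25/4) = 5*I/2 ≈ 2.5*I)
Z*(126 - 1*127) = (5*I/2)*(126 - 1*127) = (5*I/2)*(126 - 127) = (5*I/2)*(-1) = -5*I/2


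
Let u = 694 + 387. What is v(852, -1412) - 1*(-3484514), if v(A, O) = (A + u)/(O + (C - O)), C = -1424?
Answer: 4961946003/1424 ≈ 3.4845e+6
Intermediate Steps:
u = 1081
v(A, O) = -1081/1424 - A/1424 (v(A, O) = (A + 1081)/(O + (-1424 - O)) = (1081 + A)/(-1424) = (1081 + A)*(-1/1424) = -1081/1424 - A/1424)
v(852, -1412) - 1*(-3484514) = (-1081/1424 - 1/1424*852) - 1*(-3484514) = (-1081/1424 - 213/356) + 3484514 = -1933/1424 + 3484514 = 4961946003/1424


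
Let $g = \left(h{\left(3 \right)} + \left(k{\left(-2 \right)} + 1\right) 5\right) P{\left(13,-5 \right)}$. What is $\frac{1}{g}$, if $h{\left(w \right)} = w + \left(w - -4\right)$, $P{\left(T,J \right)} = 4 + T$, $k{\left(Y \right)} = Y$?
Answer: $\frac{1}{85} \approx 0.011765$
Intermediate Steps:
$h{\left(w \right)} = 4 + 2 w$ ($h{\left(w \right)} = w + \left(w + 4\right) = w + \left(4 + w\right) = 4 + 2 w$)
$g = 85$ ($g = \left(\left(4 + 2 \cdot 3\right) + \left(-2 + 1\right) 5\right) \left(4 + 13\right) = \left(\left(4 + 6\right) - 5\right) 17 = \left(10 - 5\right) 17 = 5 \cdot 17 = 85$)
$\frac{1}{g} = \frac{1}{85}$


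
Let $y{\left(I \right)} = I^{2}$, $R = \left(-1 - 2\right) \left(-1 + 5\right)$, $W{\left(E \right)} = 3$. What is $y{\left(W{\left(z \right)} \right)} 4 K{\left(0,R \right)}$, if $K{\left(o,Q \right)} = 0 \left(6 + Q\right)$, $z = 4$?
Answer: $0$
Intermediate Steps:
$R = -12$ ($R = \left(-3\right) 4 = -12$)
$K{\left(o,Q \right)} = 0$
$y{\left(W{\left(z \right)} \right)} 4 K{\left(0,R \right)} = 3^{2} \cdot 4 \cdot 0 = 9 \cdot 4 \cdot 0 = 36 \cdot 0 = 0$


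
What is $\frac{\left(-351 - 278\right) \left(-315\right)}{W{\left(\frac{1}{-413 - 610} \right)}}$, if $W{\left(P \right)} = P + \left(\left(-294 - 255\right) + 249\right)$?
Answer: $- \frac{1703295}{2579} \approx -660.45$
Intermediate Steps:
$W{\left(P \right)} = -300 + P$ ($W{\left(P \right)} = P + \left(-549 + 249\right) = P - 300 = -300 + P$)
$\frac{\left(-351 - 278\right) \left(-315\right)}{W{\left(\frac{1}{-413 - 610} \right)}} = \frac{\left(-351 - 278\right) \left(-315\right)}{-300 + \frac{1}{-413 - 610}} = \frac{\left(-629\right) \left(-315\right)}{-300 + \frac{1}{-1023}} = \frac{198135}{-300 - \frac{1}{1023}} = \frac{198135}{- \frac{306901}{1023}} = 198135 \left(- \frac{1023}{306901}\right) = - \frac{1703295}{2579}$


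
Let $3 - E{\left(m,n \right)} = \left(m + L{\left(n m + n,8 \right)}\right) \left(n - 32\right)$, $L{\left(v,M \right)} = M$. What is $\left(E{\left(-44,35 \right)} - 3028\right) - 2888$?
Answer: $-5805$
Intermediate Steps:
$E{\left(m,n \right)} = 3 - \left(-32 + n\right) \left(8 + m\right)$ ($E{\left(m,n \right)} = 3 - \left(m + 8\right) \left(n - 32\right) = 3 - \left(8 + m\right) \left(-32 + n\right) = 3 - \left(-32 + n\right) \left(8 + m\right)$)
$\left(E{\left(-44,35 \right)} - 3028\right) - 2888 = \left(\left(259 - 280 + 32 \left(-44\right) - \left(-44\right) 35\right) - 3028\right) - 2888 = \left(\left(259 - 280 - 1408 + 1540\right) - 3028\right) - 2888 = \left(111 - 3028\right) - 2888 = -2917 - 2888 = -5805$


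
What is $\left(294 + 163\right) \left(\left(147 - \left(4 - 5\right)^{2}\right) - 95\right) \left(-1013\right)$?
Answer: $-23609991$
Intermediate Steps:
$\left(294 + 163\right) \left(\left(147 - \left(4 - 5\right)^{2}\right) - 95\right) \left(-1013\right) = 457 \left(\left(147 - \left(-1\right)^{2}\right) - 95\right) \left(-1013\right) = 457 \left(\left(147 - 1\right) - 95\right) \left(-1013\right) = 457 \left(146 - 95\right) \left(-1013\right) = 457 \cdot 51 \left(-1013\right) = 23307 \left(-1013\right) = -23609991$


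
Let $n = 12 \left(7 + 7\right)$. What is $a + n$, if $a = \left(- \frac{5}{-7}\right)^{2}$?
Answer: $\frac{8257}{49} \approx 168.51$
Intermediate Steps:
$a = \frac{25}{49}$ ($a = \left(\left(-5\right) \left(- \frac{1}{7}\right)\right)^{2} = \left(\frac{5}{7}\right)^{2} = \frac{25}{49} \approx 0.5102$)
$n = 168$ ($n = 12 \cdot 14 = 168$)
$a + n = \frac{25}{49} + 168 = \frac{8257}{49}$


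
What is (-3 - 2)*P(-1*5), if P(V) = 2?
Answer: -10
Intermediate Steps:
(-3 - 2)*P(-1*5) = (-3 - 2)*2 = -5*2 = -10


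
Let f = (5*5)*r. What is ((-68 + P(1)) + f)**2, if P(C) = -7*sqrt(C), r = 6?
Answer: 5625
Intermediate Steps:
f = 150 (f = (5*5)*6 = 25*6 = 150)
((-68 + P(1)) + f)**2 = ((-68 - 7*sqrt(1)) + 150)**2 = ((-68 - 7*1) + 150)**2 = ((-68 - 7) + 150)**2 = (-75 + 150)**2 = 75**2 = 5625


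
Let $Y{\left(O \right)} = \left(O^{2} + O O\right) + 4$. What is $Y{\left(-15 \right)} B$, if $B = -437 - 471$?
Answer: $-412232$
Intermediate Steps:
$Y{\left(O \right)} = 4 + 2 O^{2}$ ($Y{\left(O \right)} = \left(O^{2} + O^{2}\right) + 4 = 2 O^{2} + 4 = 4 + 2 O^{2}$)
$B = -908$
$Y{\left(-15 \right)} B = \left(4 + 2 \left(-15\right)^{2}\right) \left(-908\right) = \left(4 + 2 \cdot 225\right) \left(-908\right) = \left(4 + 450\right) \left(-908\right) = 454 \left(-908\right) = -412232$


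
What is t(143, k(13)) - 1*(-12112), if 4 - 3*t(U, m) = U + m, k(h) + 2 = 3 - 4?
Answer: 36200/3 ≈ 12067.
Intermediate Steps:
k(h) = -3 (k(h) = -2 + (3 - 4) = -2 - 1 = -3)
t(U, m) = 4/3 - U/3 - m/3 (t(U, m) = 4/3 - (U + m)/3 = 4/3 + (-U/3 - m/3) = 4/3 - U/3 - m/3)
t(143, k(13)) - 1*(-12112) = (4/3 - 1/3*143 - 1/3*(-3)) - 1*(-12112) = (4/3 - 143/3 + 1) + 12112 = -136/3 + 12112 = 36200/3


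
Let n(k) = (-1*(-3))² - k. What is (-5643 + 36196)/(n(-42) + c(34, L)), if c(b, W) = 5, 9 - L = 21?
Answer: 30553/56 ≈ 545.59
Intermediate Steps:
L = -12 (L = 9 - 1*21 = 9 - 21 = -12)
n(k) = 9 - k (n(k) = 3² - k = 9 - k)
(-5643 + 36196)/(n(-42) + c(34, L)) = (-5643 + 36196)/((9 - 1*(-42)) + 5) = 30553/((9 + 42) + 5) = 30553/(51 + 5) = 30553/56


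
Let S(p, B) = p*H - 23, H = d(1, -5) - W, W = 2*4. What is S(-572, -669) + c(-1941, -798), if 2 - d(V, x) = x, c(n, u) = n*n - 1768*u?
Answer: 5178894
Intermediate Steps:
c(n, u) = n² - 1768*u
W = 8
d(V, x) = 2 - x
H = -1 (H = (2 - 1*(-5)) - 1*8 = (2 + 5) - 8 = 7 - 8 = -1)
S(p, B) = -23 - p (S(p, B) = p*(-1) - 23 = -p - 23 = -23 - p)
S(-572, -669) + c(-1941, -798) = (-23 - 1*(-572)) + ((-1941)² - 1768*(-798)) = (-23 + 572) + (3767481 + 1410864) = 549 + 5178345 = 5178894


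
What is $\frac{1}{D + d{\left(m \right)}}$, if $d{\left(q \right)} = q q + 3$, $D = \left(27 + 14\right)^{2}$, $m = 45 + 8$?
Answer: $\frac{1}{4493} \approx 0.00022257$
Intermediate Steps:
$m = 53$
$D = 1681$ ($D = 41^{2} = 1681$)
$d{\left(q \right)} = 3 + q^{2}$ ($d{\left(q \right)} = q^{2} + 3 = 3 + q^{2}$)
$\frac{1}{D + d{\left(m \right)}} = \frac{1}{1681 + \left(3 + 53^{2}\right)} = \frac{1}{1681 + \left(3 + 2809\right)} = \frac{1}{1681 + 2812} = \frac{1}{4493}$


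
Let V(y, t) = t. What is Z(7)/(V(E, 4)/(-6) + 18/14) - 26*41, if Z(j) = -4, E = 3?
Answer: -13942/13 ≈ -1072.5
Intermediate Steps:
Z(7)/(V(E, 4)/(-6) + 18/14) - 26*41 = -4/(4/(-6) + 18/14) - 26*41 = -4/(4*(-⅙) + 18*(1/14)) - 1066 = -4/(-⅔ + 9/7) - 1066 = -4/13/21 - 1066 = -4*21/13 - 1066 = -84/13 - 1066 = -13942/13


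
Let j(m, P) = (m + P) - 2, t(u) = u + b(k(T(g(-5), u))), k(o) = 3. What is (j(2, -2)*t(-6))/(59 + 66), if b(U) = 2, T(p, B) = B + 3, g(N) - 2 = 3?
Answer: 8/125 ≈ 0.064000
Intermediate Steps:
g(N) = 5 (g(N) = 2 + 3 = 5)
T(p, B) = 3 + B
t(u) = 2 + u (t(u) = u + 2 = 2 + u)
j(m, P) = -2 + P + m (j(m, P) = (P + m) - 2 = -2 + P + m)
(j(2, -2)*t(-6))/(59 + 66) = ((-2 - 2 + 2)*(2 - 6))/(59 + 66) = -2*(-4)/125 = 8*(1/125) = 8/125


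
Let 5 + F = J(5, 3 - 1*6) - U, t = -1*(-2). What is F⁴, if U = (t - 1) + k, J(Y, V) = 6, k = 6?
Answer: 1296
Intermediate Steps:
t = 2
U = 7 (U = (2 - 1) + 6 = 1 + 6 = 7)
F = -6 (F = -5 + (6 - 1*7) = -5 + (6 - 7) = -5 - 1 = -6)
F⁴ = (-6)⁴ = 1296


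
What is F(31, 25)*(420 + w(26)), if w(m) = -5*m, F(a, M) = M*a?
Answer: 224750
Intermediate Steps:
F(31, 25)*(420 + w(26)) = (25*31)*(420 - 5*26) = 775*(420 - 130) = 775*290 = 224750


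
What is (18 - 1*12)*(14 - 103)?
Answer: -534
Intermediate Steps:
(18 - 1*12)*(14 - 103) = (18 - 12)*(-89) = 6*(-89) = -534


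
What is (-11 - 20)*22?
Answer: -682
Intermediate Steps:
(-11 - 20)*22 = -31*22 = -682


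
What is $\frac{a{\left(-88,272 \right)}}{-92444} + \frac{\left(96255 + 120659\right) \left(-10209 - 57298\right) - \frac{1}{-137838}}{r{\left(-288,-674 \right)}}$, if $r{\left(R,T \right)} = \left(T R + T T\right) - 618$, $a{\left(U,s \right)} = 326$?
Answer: $- \frac{46647047417614952743}{2063519281639860} \approx -22606.0$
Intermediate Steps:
$r{\left(R,T \right)} = -618 + T^{2} + R T$ ($r{\left(R,T \right)} = \left(R T + T^{2}\right) - 618 = \left(T^{2} + R T\right) - 618 = -618 + T^{2} + R T$)
$\frac{a{\left(-88,272 \right)}}{-92444} + \frac{\left(96255 + 120659\right) \left(-10209 - 57298\right) - \frac{1}{-137838}}{r{\left(-288,-674 \right)}} = \frac{326}{-92444} + \frac{\left(96255 + 120659\right) \left(-10209 - 57298\right) - \frac{1}{-137838}}{-618 + \left(-674\right)^{2} - -194112} = 326 \left(- \frac{1}{92444}\right) + \frac{216914 \left(-67507\right) - - \frac{1}{137838}}{-618 + 454276 + 194112} = - \frac{163}{46222} + \frac{-14643213398 + \frac{1}{137838}}{647770} = - \frac{163}{46222} - \frac{2018391248353523}{89287321260} = - \frac{46647047417614952743}{2063519281639860}$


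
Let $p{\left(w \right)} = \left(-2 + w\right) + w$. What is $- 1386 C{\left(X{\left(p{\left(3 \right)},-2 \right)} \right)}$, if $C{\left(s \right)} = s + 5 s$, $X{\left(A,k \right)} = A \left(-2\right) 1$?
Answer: $66528$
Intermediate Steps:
$p{\left(w \right)} = -2 + 2 w$
$X{\left(A,k \right)} = - 2 A$ ($X{\left(A,k \right)} = - 2 A 1 = - 2 A$)
$C{\left(s \right)} = 6 s$
$- 1386 C{\left(X{\left(p{\left(3 \right)},-2 \right)} \right)} = - 1386 \cdot 6 \left(- 2 \left(-2 + 2 \cdot 3\right)\right) = - 1386 \cdot 6 \left(- 2 \left(-2 + 6\right)\right) = - 1386 \cdot 6 \left(\left(-2\right) 4\right) = - 1386 \cdot 6 \left(-8\right) = \left(-1386\right) \left(-48\right) = 66528$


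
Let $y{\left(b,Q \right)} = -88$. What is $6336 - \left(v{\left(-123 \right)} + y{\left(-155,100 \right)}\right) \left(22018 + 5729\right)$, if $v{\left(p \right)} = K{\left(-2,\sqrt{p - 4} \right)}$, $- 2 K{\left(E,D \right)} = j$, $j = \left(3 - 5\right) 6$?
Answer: $2281590$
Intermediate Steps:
$j = -12$ ($j = \left(3 - 5\right) 6 = \left(-2\right) 6 = -12$)
$K{\left(E,D \right)} = 6$ ($K{\left(E,D \right)} = \left(- \frac{1}{2}\right) \left(-12\right) = 6$)
$v{\left(p \right)} = 6$
$6336 - \left(v{\left(-123 \right)} + y{\left(-155,100 \right)}\right) \left(22018 + 5729\right) = 6336 - \left(6 - 88\right) \left(22018 + 5729\right) = 6336 - \left(-82\right) 27747 = 6336 - -2275254 = 6336 + 2275254 = 2281590$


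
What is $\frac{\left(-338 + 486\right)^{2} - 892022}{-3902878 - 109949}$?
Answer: $\frac{870118}{4012827} \approx 0.21683$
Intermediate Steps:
$\frac{\left(-338 + 486\right)^{2} - 892022}{-3902878 - 109949} = \frac{148^{2} - 892022}{-4012827} = \left(21904 - 892022\right) \left(- \frac{1}{4012827}\right) = \left(-870118\right) \left(- \frac{1}{4012827}\right) = \frac{870118}{4012827}$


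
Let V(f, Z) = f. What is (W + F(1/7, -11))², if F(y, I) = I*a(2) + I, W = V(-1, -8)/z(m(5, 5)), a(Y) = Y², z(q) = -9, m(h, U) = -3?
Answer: 244036/81 ≈ 3012.8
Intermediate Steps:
W = ⅑ (W = -1/(-9) = -1*(-⅑) = ⅑ ≈ 0.11111)
F(y, I) = 5*I (F(y, I) = I*2² + I = I*4 + I = 4*I + I = 5*I)
(W + F(1/7, -11))² = (⅑ + 5*(-11))² = (⅑ - 55)² = (-494/9)² = 244036/81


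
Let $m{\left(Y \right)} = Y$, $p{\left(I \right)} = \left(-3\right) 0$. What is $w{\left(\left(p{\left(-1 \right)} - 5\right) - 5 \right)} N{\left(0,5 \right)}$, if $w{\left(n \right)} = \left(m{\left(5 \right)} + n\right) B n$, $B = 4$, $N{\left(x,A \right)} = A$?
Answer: $1000$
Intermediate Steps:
$p{\left(I \right)} = 0$
$w{\left(n \right)} = n \left(20 + 4 n\right)$ ($w{\left(n \right)} = \left(5 + n\right) 4 n = \left(20 + 4 n\right) n = n \left(20 + 4 n\right)$)
$w{\left(\left(p{\left(-1 \right)} - 5\right) - 5 \right)} N{\left(0,5 \right)} = 4 \left(\left(0 - 5\right) - 5\right) \left(5 + \left(\left(0 - 5\right) - 5\right)\right) 5 = 4 \left(-5 - 5\right) \left(5 - 10\right) 5 = 4 \left(-10\right) \left(5 - 10\right) 5 = 4 \left(-10\right) \left(-5\right) 5 = 200 \cdot 5 = 1000$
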